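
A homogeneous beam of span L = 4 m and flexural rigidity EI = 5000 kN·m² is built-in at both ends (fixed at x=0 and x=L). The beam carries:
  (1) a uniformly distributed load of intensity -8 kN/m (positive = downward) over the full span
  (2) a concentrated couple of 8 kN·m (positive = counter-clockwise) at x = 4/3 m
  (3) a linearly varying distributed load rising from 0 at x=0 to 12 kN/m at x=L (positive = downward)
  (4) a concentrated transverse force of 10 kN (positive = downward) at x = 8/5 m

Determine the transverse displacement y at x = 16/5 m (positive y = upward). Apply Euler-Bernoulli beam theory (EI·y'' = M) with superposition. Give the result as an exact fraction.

y(16/5) = 824/87890625 m

Load 1 — uniform load w=-8 kN/m over full span:
  y_1 = -wx²(L-x)²/(24EI) = -(-8)·(16/5)²·(4-(16/5))²/(24·5000) = 512/1171875 m
Load 2 — applied couple M₀=8 kN·m at a=4/3 m (b=L-a=8/3):
  y_2 = (R_Ax³/6 - M_Ax²/2 - M₀(x-a)²/2)/EI  [x>a] with R_A=8/3, M_A=0 = ((8/3)·(16/5)³/6 - 0·(16/5)²/2 - 8·((16/5)-(4/3))²/2)/5000 = 88/703125 m
Load 3 — triangular load w₀=12 kN/m (0→w₀ over full span):
  y_3 = -w₀x²(L-x)²(x+2L)/(120LEI) = -12·(16/5)²·(4-(16/5))²·((16/5)+2·4)/(120·4·5000) = -3584/9765625 m
Load 4 — point force P=10 kN at a=8/5 m (b=L-a=12/5):
  y_4 = -Pa²(L-x)²(3bL-(3b+a)(L-x))/(6L³EI)  [x>a] = -10·(8/5)²·(4-(16/5))²·(3·(12/5)·4-(3·(12/5)+(8/5))·(4-(16/5)))/(6·4³·5000) = -1088/5859375 m
Superposition: y = Σ y_i = 824/87890625 m ≈ 0.000009 m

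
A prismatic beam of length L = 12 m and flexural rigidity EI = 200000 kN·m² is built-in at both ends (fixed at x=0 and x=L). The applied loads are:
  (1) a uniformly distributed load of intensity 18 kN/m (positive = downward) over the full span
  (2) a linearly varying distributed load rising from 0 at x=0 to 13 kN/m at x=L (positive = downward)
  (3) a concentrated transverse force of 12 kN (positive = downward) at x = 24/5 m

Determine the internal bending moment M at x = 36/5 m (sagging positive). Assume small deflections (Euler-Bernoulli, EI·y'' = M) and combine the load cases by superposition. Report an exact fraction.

M(36/5) = 87612/625 kN·m

Load 1 — uniform load w=18 kN/m over full span:
  M_1 = wLx/2 - wL²/12 - wx²/2 = 18·12·(36/5)/2 - 18·12²/12 - 18·(36/5)²/2 = 2376/25 kN·m
Load 2 — triangular load w₀=13 kN/m (0→w₀ over full span):
  M_2 = 3w₀Lx/20 - w₀L²/30 - w₀x³/(6L) = 3·13·12·(36/5)/20 - 13·12²/30 - 13·(36/5)³/(6·12) = 4836/125 kN·m
Load 3 — point force P=12 kN at a=24/5 m (b=L-a=36/5):
  M_3 = Pa²(a+3b)(L-x)/L³ - Pa²b/L²  [x>a] = 12·(24/5)²·((24/5)+3·(36/5))·(12-(36/5))/12³ - 12·(24/5)²·(36/5)/12² = 4032/625 kN·m
Superposition: M = Σ M_i = 87612/625 kN·m ≈ 140.179200 kN·m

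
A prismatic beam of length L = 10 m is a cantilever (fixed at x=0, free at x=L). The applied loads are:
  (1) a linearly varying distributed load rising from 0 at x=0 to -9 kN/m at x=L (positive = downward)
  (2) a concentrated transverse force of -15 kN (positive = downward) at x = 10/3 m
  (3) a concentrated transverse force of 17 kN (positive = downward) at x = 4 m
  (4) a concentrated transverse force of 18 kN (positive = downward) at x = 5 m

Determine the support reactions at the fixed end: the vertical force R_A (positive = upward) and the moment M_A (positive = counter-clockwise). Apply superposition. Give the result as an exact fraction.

R_A = -25 kN, M_A = -192 kN·m

Load 1 — triangular load w₀=-9 kN/m (0→w₀ over full span):
  R_A = w₀L/2 = (-9)·10/2 = -45 kN
  M_A = w₀L²/3 = (-9)·10²/3 = -300 kN·m
Load 2 — point force P=-15 kN at a=10/3 m (b=L-a=20/3):
  R_A = P = (-15) = -15 kN
  M_A = Pa = (-15)·(10/3) = -50 kN·m
Load 3 — point force P=17 kN at a=4 m (b=L-a=6):
  R_A = P = 17 kN
  M_A = Pa = 17·4 = 68 kN·m
Load 4 — point force P=18 kN at a=5 m (b=L-a=5):
  R_A = P = 18 kN
  M_A = Pa = 18·5 = 90 kN·m
Superposition: R_A = -25 kN, M_A = -192 kN·m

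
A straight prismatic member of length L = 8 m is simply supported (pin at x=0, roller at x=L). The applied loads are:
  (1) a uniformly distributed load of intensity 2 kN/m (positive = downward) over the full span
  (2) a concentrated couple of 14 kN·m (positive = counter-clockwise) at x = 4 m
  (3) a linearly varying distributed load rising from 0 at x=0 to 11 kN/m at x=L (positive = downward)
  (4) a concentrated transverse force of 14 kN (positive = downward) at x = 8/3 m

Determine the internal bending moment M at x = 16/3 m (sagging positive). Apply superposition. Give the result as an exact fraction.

Load 1 — uniform load w=2 kN/m over full span:
  M_1 = wx(L-x)/2 = 2·(16/3)·(8-(16/3))/2 = 128/9 kN·m
Load 2 — applied couple M₀=14 kN·m at a=4 m (b=L-a=4):
  M_2 = M₀x/L - M₀  [x>a] = 14·(16/3)/8 - 14 = -14/3 kN·m
Load 3 — triangular load w₀=11 kN/m (0→w₀ over full span):
  M_3 = w₀Lx/6 - w₀x³/(6L) = 11·8·(16/3)/6 - 11·(16/3)³/(6·8) = 3520/81 kN·m
Load 4 — point force P=14 kN at a=8/3 m (b=L-a=16/3):
  M_4 = Pa(L-x)/L  [x>a] = 14·(8/3)·(8-(16/3))/8 = 112/9 kN·m
Superposition: M = Σ M_i = 5302/81 kN·m ≈ 65.456790 kN·m

M(16/3) = 5302/81 kN·m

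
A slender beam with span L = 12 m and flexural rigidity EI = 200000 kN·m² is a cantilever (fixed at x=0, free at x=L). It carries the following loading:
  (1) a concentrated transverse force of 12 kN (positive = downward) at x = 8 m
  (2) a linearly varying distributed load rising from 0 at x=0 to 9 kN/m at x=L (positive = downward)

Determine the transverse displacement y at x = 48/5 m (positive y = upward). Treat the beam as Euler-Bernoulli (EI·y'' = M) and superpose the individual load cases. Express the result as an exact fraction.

y(48/5) = -3690416/48828125 m

Load 1 — point force P=12 kN at a=8 m (b=L-a=4):
  y_1 = -Pa²(3x-a)/(6EI)  [x>a] = -12·8²·(3·(48/5)-8)/(6·200000) = -208/15625 m
Load 2 — triangular load w₀=9 kN/m (0→w₀ over full span):
  y_2 = (w₀Lx³/12-w₀L²x²/6-w₀x⁵/(120L))/EI = (9·12·(48/5)³/12-9·12²·(48/5)²/6-9·(48/5)⁵/(120·12))/200000 = -3040416/48828125 m
Superposition: y = Σ y_i = -3690416/48828125 m ≈ -0.075580 m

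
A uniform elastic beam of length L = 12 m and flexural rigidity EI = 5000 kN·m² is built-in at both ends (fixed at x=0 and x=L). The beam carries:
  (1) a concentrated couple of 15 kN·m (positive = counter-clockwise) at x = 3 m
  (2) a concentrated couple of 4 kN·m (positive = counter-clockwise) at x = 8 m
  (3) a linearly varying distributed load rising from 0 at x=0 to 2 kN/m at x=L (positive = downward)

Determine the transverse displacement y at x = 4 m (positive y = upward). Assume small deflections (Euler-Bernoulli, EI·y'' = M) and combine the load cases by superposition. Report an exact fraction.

Load 1 — applied couple M₀=15 kN·m at a=3 m (b=L-a=9):
  y_1 = (R_Ax³/6 - M_Ax²/2 - M₀(x-a)²/2)/EI  [x>a] with R_A=45/32, M_A=-45/16 = ((45/32)·4³/6 - (-45/16)·4²/2 - 15·(4-3)²/2)/5000 = 3/500 m
Load 2 — applied couple M₀=4 kN·m at a=8 m (b=L-a=4):
  y_2 = (R_Ax³/6 - M_Ax²/2)/EI  [x≤a] with R_A=4/9, M_A=4/3 = ((4/9)·4³/6 - (4/3)·4²/2)/5000 = -4/3375 m
Load 3 — triangular load w₀=2 kN/m (0→w₀ over full span):
  y_3 = -w₀x²(L-x)²(x+2L)/(120LEI) = -2·4²·(12-4)²·(4+2·12)/(120·12·5000) = -224/28125 m
Superposition: y = Σ y_i = -1063/337500 m ≈ -0.003150 m

y(4) = -1063/337500 m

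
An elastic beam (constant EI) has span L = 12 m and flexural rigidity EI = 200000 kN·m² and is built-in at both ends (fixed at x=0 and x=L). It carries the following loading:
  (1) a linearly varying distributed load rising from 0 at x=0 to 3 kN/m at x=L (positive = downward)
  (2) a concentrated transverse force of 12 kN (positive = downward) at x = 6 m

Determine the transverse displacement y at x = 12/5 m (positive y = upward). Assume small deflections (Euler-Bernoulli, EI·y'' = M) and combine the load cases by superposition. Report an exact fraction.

Load 1 — triangular load w₀=3 kN/m (0→w₀ over full span):
  y_1 = -w₀x²(L-x)²(x+2L)/(120LEI) = -3·(12/5)²·(12-(12/5))²·((12/5)+2·12)/(120·12·200000) = -7128/48828125 m
Load 2 — point force P=12 kN at a=6 m (b=L-a=6):
  y_2 = -Pb²x²(3aL-(3a+b)x)/(6L³EI)  [x≤a] = -12·6²·(12/5)²·(3·6·12-(3·6+6)·(12/5))/(6·12³·200000) = -297/1562500 m
Superposition: y = Σ y_i = -65637/195312500 m ≈ -0.000336 m

y(12/5) = -65637/195312500 m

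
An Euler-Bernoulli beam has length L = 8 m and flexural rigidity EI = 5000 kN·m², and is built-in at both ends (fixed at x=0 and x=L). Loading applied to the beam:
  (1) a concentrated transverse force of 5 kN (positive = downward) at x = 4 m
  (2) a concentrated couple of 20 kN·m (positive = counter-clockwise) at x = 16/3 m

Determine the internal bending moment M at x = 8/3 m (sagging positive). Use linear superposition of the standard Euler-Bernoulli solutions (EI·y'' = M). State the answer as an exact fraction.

M(8/3) = 35/9 kN·m

Load 1 — point force P=5 kN at a=4 m (b=L-a=4):
  M_1 = Pb²(3a+b)x/L³ - Pab²/L²  [x≤a] = 5·4²·(3·4+4)·(8/3)/8³ - 5·4·4²/8² = 5/3 kN·m
Load 2 — applied couple M₀=20 kN·m at a=16/3 m (b=L-a=8/3):
  M_2 = R_Ax - M_A  [x≤a] with R_A=10/3, M_A=20/3 = (10/3)·(8/3) - (20/3) = 20/9 kN·m
Superposition: M = Σ M_i = 35/9 kN·m ≈ 3.888889 kN·m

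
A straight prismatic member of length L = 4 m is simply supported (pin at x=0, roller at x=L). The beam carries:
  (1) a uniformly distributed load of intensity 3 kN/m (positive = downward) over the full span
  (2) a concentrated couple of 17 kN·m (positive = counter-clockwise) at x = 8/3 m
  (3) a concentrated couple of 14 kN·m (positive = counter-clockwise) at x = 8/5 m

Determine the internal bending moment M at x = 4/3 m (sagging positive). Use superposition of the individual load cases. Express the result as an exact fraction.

M(4/3) = 47/3 kN·m

Load 1 — uniform load w=3 kN/m over full span:
  M_1 = wx(L-x)/2 = 3·(4/3)·(4-(4/3))/2 = 16/3 kN·m
Load 2 — applied couple M₀=17 kN·m at a=8/3 m (b=L-a=4/3):
  M_2 = M₀x/L  [x≤a] = 17·(4/3)/4 = 17/3 kN·m
Load 3 — applied couple M₀=14 kN·m at a=8/5 m (b=L-a=12/5):
  M_3 = M₀x/L  [x≤a] = 14·(4/3)/4 = 14/3 kN·m
Superposition: M = Σ M_i = 47/3 kN·m ≈ 15.666667 kN·m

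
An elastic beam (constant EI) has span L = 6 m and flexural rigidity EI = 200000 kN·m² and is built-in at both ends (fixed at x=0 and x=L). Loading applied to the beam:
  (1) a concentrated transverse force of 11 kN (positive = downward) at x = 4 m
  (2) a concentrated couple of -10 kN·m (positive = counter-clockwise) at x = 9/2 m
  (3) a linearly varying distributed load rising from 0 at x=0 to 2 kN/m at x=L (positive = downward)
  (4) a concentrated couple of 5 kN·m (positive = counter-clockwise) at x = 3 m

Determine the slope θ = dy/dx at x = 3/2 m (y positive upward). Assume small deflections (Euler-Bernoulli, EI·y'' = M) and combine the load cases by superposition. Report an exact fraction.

θ(3/2) = -2343/128000000 rad

Load 1 — point force P=11 kN at a=4 m (b=L-a=2):
  θ_1 = -Pb²x(2aL-(3a+b)x)/(2L³EI)  [x≤a] = -11·2²·(3/2)·(2·4·6-(3·4+2)·(3/2))/(2·6³·200000) = -33/1600000 rad
Load 2 — applied couple M₀=-10 kN·m at a=9/2 m (b=L-a=3/2):
  θ_2 = (R_Ax²/2 - M_Ax)/EI  [x≤a] with R_A=-15/8, M_A=-25/8 = ((-15/8)·(3/2)²/2 - (-25/8)·(3/2))/200000 = 33/2560000 rad
Load 3 — triangular load w₀=2 kN/m (0→w₀ over full span):
  θ_3 = -w₀(2x(L-x)(L-2x)(x+2L)+x²(L-x)²)/(120LEI) = -2·(2·(3/2)·(6-(3/2))·(6-2·(3/2))·((3/2)+2·6)+(3/2)²·(6-(3/2))²)/(120·6·200000) = -1053/128000000 rad
Load 4 — applied couple M₀=5 kN·m at a=3 m (b=L-a=3):
  θ_4 = (R_Ax²/2 - M_Ax)/EI  [x≤a] with R_A=5/4, M_A=5/4 = ((5/4)·(3/2)²/2 - (5/4)·(3/2))/200000 = -3/1280000 rad
Superposition: θ = Σ θ_i = -2343/128000000 rad ≈ -0.000018 rad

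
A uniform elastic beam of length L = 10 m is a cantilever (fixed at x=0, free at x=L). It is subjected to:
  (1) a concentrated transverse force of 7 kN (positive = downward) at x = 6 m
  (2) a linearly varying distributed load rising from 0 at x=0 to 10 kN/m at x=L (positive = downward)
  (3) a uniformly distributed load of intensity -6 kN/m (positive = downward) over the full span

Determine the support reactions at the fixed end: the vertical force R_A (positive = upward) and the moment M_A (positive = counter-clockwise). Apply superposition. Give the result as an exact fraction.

Load 1 — point force P=7 kN at a=6 m (b=L-a=4):
  R_A = P = 7 kN
  M_A = Pa = 7·6 = 42 kN·m
Load 2 — triangular load w₀=10 kN/m (0→w₀ over full span):
  R_A = w₀L/2 = 10·10/2 = 50 kN
  M_A = w₀L²/3 = 10·10²/3 = 1000/3 kN·m
Load 3 — uniform load w=-6 kN/m over full span:
  R_A = wL = (-6)·10 = -60 kN
  M_A = wL²/2 = (-6)·10²/2 = -300 kN·m
Superposition: R_A = -3 kN, M_A = 226/3 kN·m

R_A = -3 kN, M_A = 226/3 kN·m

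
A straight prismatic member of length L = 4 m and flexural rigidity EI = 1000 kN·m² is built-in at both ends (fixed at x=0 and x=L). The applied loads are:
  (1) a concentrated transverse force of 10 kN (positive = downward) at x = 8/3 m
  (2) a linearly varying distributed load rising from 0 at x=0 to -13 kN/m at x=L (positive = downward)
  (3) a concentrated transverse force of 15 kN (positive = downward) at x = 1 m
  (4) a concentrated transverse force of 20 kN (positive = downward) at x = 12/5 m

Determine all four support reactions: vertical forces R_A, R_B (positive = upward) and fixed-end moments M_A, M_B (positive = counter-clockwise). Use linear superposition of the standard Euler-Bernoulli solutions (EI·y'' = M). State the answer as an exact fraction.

Load 1 — point force P=10 kN at a=8/3 m (b=L-a=4/3):
  R_A = Pb²(3a+b)/L³ = 10·(4/3)²·(3·(8/3)+(4/3))/4³ = 70/27 kN
  M_A = Pab²/L² = 10·(8/3)·(4/3)²/4² = 80/27 kN·m
  R_B = Pa²(a+3b)/L³ = 10·(8/3)²·((8/3)+3·(4/3))/4³ = 200/27 kN
  M_B = -Pa²b/L² = -10·(8/3)²·(4/3)/4² = -160/27 kN·m
Load 2 — triangular load w₀=-13 kN/m (0→w₀ over full span):
  R_A = 3w₀L/20 = 3·(-13)·4/20 = -39/5 kN
  M_A = w₀L²/30 = (-13)·4²/30 = -104/15 kN·m
  R_B = 7w₀L/20 = 7·(-13)·4/20 = -91/5 kN
  M_B = -w₀L²/20 = -(-13)·4²/20 = 52/5 kN·m
Load 3 — point force P=15 kN at a=1 m (b=L-a=3):
  R_A = Pb²(3a+b)/L³ = 15·3²·(3·1+3)/4³ = 405/32 kN
  M_A = Pab²/L² = 15·1·3²/4² = 135/16 kN·m
  R_B = Pa²(a+3b)/L³ = 15·1²·(1+3·3)/4³ = 75/32 kN
  M_B = -Pa²b/L² = -15·1²·3/4² = -45/16 kN·m
Load 4 — point force P=20 kN at a=12/5 m (b=L-a=8/5):
  R_A = Pb²(3a+b)/L³ = 20·(8/5)²·(3·(12/5)+(8/5))/4³ = 176/25 kN
  M_A = Pab²/L² = 20·(12/5)·(8/5)²/4² = 192/25 kN·m
  R_B = Pa²(a+3b)/L³ = 20·(12/5)²·((12/5)+3·(8/5))/4³ = 324/25 kN
  M_B = -Pa²b/L² = -20·(12/5)²·(8/5)/4² = -288/25 kN·m
Superposition: R_A = 312959/21600 kN, M_A = 131189/10800 kN·m, R_B = 97441/21600 kN, M_B = -106471/10800 kN·m

R_A = 312959/21600 kN, M_A = 131189/10800 kN·m, R_B = 97441/21600 kN, M_B = -106471/10800 kN·m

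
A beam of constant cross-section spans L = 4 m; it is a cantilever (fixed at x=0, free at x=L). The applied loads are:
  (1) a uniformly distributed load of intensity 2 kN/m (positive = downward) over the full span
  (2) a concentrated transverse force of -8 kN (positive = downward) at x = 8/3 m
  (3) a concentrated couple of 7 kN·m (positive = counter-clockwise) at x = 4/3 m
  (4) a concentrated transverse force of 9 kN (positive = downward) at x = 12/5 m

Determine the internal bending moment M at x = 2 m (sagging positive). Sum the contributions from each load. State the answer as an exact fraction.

M(2) = -34/15 kN·m

Load 1 — uniform load w=2 kN/m over full span:
  M_1 = -w(L-x)²/2 = -2·(4-2)²/2 = -4 kN·m
Load 2 — point force P=-8 kN at a=8/3 m (b=L-a=4/3):
  M_2 = -P(a-x)  [x≤a] = -(-8)·((8/3)-2) = 16/3 kN·m
Load 3 — applied couple M₀=7 kN·m at a=4/3 m (b=L-a=8/3):
  M_3 = 0  [x>a] = 0 kN·m
Load 4 — point force P=9 kN at a=12/5 m (b=L-a=8/5):
  M_4 = -P(a-x)  [x≤a] = -9·((12/5)-2) = -18/5 kN·m
Superposition: M = Σ M_i = -34/15 kN·m ≈ -2.266667 kN·m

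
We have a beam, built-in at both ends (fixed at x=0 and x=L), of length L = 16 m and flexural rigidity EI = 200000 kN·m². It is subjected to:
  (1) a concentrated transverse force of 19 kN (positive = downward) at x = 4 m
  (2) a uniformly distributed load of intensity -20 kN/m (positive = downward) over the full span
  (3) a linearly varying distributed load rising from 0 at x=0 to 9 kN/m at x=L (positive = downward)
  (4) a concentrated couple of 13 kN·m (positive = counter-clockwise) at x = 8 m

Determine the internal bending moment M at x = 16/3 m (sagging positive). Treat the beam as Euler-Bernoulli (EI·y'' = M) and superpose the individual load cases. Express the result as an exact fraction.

M(16/3) = -4382/45 kN·m

Load 1 — point force P=19 kN at a=4 m (b=L-a=12):
  M_1 = Pa²(a+3b)(L-x)/L³ - Pa²b/L²  [x>a] = 19·4²·(4+3·12)·(16-(16/3))/16³ - 19·4²·12/16² = 209/12 kN·m
Load 2 — uniform load w=-20 kN/m over full span:
  M_2 = wLx/2 - wL²/12 - wx²/2 = (-20)·16·(16/3)/2 - (-20)·16²/12 - (-20)·(16/3)²/2 = -1280/9 kN·m
Load 3 — triangular load w₀=9 kN/m (0→w₀ over full span):
  M_3 = 3w₀Lx/20 - w₀L²/30 - w₀x³/(6L) = 3·9·16·(16/3)/20 - 9·16²/30 - 9·(16/3)³/(6·16) = 1088/45 kN·m
Load 4 — applied couple M₀=13 kN·m at a=8 m (b=L-a=8):
  M_4 = R_Ax - M_A  [x≤a] with R_A=39/32, M_A=13/4 = (39/32)·(16/3) - (13/4) = 13/4 kN·m
Superposition: M = Σ M_i = -4382/45 kN·m ≈ -97.377778 kN·m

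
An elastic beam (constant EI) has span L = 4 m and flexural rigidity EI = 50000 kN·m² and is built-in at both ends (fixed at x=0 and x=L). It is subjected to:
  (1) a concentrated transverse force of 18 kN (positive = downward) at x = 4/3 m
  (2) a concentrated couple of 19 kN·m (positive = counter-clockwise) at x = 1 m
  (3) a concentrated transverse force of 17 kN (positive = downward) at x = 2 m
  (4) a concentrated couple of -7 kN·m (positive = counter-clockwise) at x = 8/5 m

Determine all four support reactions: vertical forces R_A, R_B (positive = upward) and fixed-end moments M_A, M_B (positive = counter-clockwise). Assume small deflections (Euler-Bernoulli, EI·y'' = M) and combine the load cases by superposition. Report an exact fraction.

Load 1 — point force P=18 kN at a=4/3 m (b=L-a=8/3):
  R_A = Pb²(3a+b)/L³ = 18·(8/3)²·(3·(4/3)+(8/3))/4³ = 40/3 kN
  M_A = Pab²/L² = 18·(4/3)·(8/3)²/4² = 32/3 kN·m
  R_B = Pa²(a+3b)/L³ = 18·(4/3)²·((4/3)+3·(8/3))/4³ = 14/3 kN
  M_B = -Pa²b/L² = -18·(4/3)²·(8/3)/4² = -16/3 kN·m
Load 2 — applied couple M₀=19 kN·m at a=1 m (b=L-a=3):
  R_A = 6M₀ab/L³ = 6·19·1·3/4³ = 171/32 kN
  M_A = M₀b(2a-b)/L² = 19·3·(2·1-3)/4² = -57/16 kN·m
  R_B = -6M₀ab/L³ = -6·19·1·3/4³ = -171/32 kN
  M_B = M₀a(2b-a)/L² = 19·1·(2·3-1)/4² = 95/16 kN·m
Load 3 — point force P=17 kN at a=2 m (b=L-a=2):
  R_A = Pb²(3a+b)/L³ = 17·2²·(3·2+2)/4³ = 17/2 kN
  M_A = Pab²/L² = 17·2·2²/4² = 17/2 kN·m
  R_B = Pa²(a+3b)/L³ = 17·2²·(2+3·2)/4³ = 17/2 kN
  M_B = -Pa²b/L² = -17·2²·2/4² = -17/2 kN·m
Load 4 — applied couple M₀=-7 kN·m at a=8/5 m (b=L-a=12/5):
  R_A = 6M₀ab/L³ = 6·(-7)·(8/5)·(12/5)/4³ = -63/25 kN
  M_A = M₀b(2a-b)/L² = (-7)·(12/5)·(2·(8/5)-(12/5))/4² = -21/25 kN·m
  R_B = -6M₀ab/L³ = -6·(-7)·(8/5)·(12/5)/4³ = 63/25 kN
  M_B = M₀a(2b-a)/L² = (-7)·(8/5)·(2·(12/5)-(8/5))/4² = -56/25 kN·m
Superposition: R_A = 59177/2400 kN, M_A = 17717/1200 kN·m, R_B = 24823/2400 kN, M_B = -12163/1200 kN·m

R_A = 59177/2400 kN, M_A = 17717/1200 kN·m, R_B = 24823/2400 kN, M_B = -12163/1200 kN·m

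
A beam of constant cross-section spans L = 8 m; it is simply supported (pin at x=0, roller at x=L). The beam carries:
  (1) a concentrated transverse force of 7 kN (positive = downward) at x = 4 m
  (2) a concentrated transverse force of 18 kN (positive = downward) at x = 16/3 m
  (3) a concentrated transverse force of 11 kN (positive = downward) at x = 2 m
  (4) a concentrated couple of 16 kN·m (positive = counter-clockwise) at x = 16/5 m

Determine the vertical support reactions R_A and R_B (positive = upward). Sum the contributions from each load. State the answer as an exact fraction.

Load 1 — point force P=7 kN at a=4 m (b=L-a=4):
  R_A = Pb/L = 7·4/8 = 7/2 kN
  R_B = Pa/L = 7·4/8 = 7/2 kN
Load 2 — point force P=18 kN at a=16/3 m (b=L-a=8/3):
  R_A = Pb/L = 18·(8/3)/8 = 6 kN
  R_B = Pa/L = 18·(16/3)/8 = 12 kN
Load 3 — point force P=11 kN at a=2 m (b=L-a=6):
  R_A = Pb/L = 11·6/8 = 33/4 kN
  R_B = Pa/L = 11·2/8 = 11/4 kN
Load 4 — applied couple M₀=16 kN·m at a=16/5 m (b=L-a=24/5):
  R_A = M₀/L = 16/8 = 2 kN
  R_B = -M₀/L = -16/8 = -2 kN
Superposition: R_A = 79/4 kN, R_B = 65/4 kN

R_A = 79/4 kN, R_B = 65/4 kN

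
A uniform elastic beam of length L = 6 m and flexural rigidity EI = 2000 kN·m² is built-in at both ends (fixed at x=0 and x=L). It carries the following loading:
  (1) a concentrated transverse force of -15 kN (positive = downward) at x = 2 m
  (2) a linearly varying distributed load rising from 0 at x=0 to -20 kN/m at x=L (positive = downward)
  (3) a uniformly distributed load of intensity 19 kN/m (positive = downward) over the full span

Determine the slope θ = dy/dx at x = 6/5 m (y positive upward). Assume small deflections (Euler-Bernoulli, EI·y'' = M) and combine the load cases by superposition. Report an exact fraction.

θ(6/5) = -68/15625 rad

Load 1 — point force P=-15 kN at a=2 m (b=L-a=4):
  θ_1 = -Pb²x(2aL-(3a+b)x)/(2L³EI)  [x≤a] = -(-15)·4²·(6/5)·(2·2·6-(3·2+4)·(6/5))/(2·6³·2000) = 1/250 rad
Load 2 — triangular load w₀=-20 kN/m (0→w₀ over full span):
  θ_2 = -w₀(2x(L-x)(L-2x)(x+2L)+x²(L-x)²)/(120LEI) = -(-20)·(2·(6/5)·(6-(6/5))·(6-2·(6/5))·((6/5)+2·6)+(6/5)²·(6-(6/5))²)/(120·6·2000) = 126/15625 rad
Load 3 — uniform load w=19 kN/m over full span:
  θ_3 = -wx(L-x)(L-2x)/(12EI) = -19·(6/5)·(6-(6/5))·(6-2·(6/5))/(12·2000) = -513/31250 rad
Superposition: θ = Σ θ_i = -68/15625 rad ≈ -0.004352 rad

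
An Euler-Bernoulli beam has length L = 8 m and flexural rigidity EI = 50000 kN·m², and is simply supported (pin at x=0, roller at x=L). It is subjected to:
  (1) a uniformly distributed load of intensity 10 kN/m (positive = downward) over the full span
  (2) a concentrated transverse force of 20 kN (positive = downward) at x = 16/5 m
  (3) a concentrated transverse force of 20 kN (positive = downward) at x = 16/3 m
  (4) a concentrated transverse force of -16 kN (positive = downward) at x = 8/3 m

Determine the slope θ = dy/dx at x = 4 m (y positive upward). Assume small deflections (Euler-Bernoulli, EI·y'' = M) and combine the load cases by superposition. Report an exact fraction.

θ(4) = -142/703125 rad

Load 1 — uniform load w=10 kN/m over full span:
  θ_1 = -w(L³-6Lx²+4x³)/(24EI) = -10·(8³-6·8·4²+4·4³)/(24·50000) = 0 rad
Load 2 — point force P=20 kN at a=16/5 m (b=L-a=24/5):
  θ_2 = -Pa(2L²-6Lx+3x²+a²)/(6LEI)  [x>a] = -20·(16/5)·(2·8²-6·8·4+3·4²+(16/5)²)/(6·8·50000) = 12/78125 rad
Load 3 — point force P=20 kN at a=16/3 m (b=L-a=8/3):
  θ_3 = -Pb(L²-b²-3x²)/(6LEI)  [x≤a] = -20·(8/3)·(8²-(8/3)²-3·4²)/(6·8·50000) = -2/10125 rad
Load 4 — point force P=-16 kN at a=8/3 m (b=L-a=16/3):
  θ_4 = -Pa(2L²-6Lx+3x²+a²)/(6LEI)  [x>a] = -(-16)·(8/3)·(2·8²-6·8·4+3·4²+(8/3)²)/(6·8·50000) = -8/50625 rad
Superposition: θ = Σ θ_i = -142/703125 rad ≈ -0.000202 rad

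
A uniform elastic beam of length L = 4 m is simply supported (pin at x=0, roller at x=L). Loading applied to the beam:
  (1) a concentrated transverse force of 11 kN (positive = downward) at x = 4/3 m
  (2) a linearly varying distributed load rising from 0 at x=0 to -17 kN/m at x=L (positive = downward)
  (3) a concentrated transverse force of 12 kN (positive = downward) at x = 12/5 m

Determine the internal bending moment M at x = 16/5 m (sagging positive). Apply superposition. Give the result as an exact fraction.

M(16/5) = -1636/375 kN·m

Load 1 — point force P=11 kN at a=4/3 m (b=L-a=8/3):
  M_1 = Pa(L-x)/L  [x>a] = 11·(4/3)·(4-(16/5))/4 = 44/15 kN·m
Load 2 — triangular load w₀=-17 kN/m (0→w₀ over full span):
  M_2 = w₀Lx/6 - w₀x³/(6L) = (-17)·4·(16/5)/6 - (-17)·(16/5)³/(6·4) = -1632/125 kN·m
Load 3 — point force P=12 kN at a=12/5 m (b=L-a=8/5):
  M_3 = Pa(L-x)/L  [x>a] = 12·(12/5)·(4-(16/5))/4 = 144/25 kN·m
Superposition: M = Σ M_i = -1636/375 kN·m ≈ -4.362667 kN·m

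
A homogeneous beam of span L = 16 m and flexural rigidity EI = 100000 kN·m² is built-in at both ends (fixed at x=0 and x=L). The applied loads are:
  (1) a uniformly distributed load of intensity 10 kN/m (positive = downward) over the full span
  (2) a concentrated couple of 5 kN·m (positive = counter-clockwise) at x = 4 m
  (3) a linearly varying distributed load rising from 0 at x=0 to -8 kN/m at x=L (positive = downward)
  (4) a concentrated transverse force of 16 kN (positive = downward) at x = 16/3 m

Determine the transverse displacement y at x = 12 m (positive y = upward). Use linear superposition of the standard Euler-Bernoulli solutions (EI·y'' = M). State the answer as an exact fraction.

y(12) = -1030817/162000000 m

Load 1 — uniform load w=10 kN/m over full span:
  y_1 = -wx²(L-x)²/(24EI) = -10·12²·(16-12)²/(24·100000) = -6/625 m
Load 2 — applied couple M₀=5 kN·m at a=4 m (b=L-a=12):
  y_2 = (R_Ax³/6 - M_Ax²/2 - M₀(x-a)²/2)/EI  [x>a] with R_A=45/128, M_A=-15/16 = ((45/128)·12³/6 - (-15/16)·12²/2 - 5·(12-4)²/2)/100000 = 7/80000 m
Load 3 — triangular load w₀=-8 kN/m (0→w₀ over full span):
  y_3 = -w₀x²(L-x)²(x+2L)/(120LEI) = -(-8)·12²·(16-12)²·(12+2·16)/(120·16·100000) = 66/15625 m
Load 4 — point force P=16 kN at a=16/3 m (b=L-a=32/3):
  y_4 = -Pa²(L-x)²(3bL-(3b+a)(L-x))/(6L³EI)  [x>a] = -16·(16/3)²·(16-12)²·(3·(32/3)·16-(3·(32/3)+(16/3))·(16-12))/(6·16³·100000) = -272/253125 m
Superposition: y = Σ y_i = -1030817/162000000 m ≈ -0.006363 m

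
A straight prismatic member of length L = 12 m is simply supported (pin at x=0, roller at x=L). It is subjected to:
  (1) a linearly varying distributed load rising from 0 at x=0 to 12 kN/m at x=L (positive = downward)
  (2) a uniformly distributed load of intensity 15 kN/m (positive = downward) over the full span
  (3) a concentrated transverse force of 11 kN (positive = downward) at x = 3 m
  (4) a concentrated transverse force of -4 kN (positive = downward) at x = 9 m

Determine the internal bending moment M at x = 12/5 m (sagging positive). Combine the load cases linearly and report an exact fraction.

Load 1 — triangular load w₀=12 kN/m (0→w₀ over full span):
  M_1 = w₀Lx/6 - w₀x³/(6L) = 12·12·(12/5)/6 - 12·(12/5)³/(6·12) = 6912/125 kN·m
Load 2 — uniform load w=15 kN/m over full span:
  M_2 = wx(L-x)/2 = 15·(12/5)·(12-(12/5))/2 = 864/5 kN·m
Load 3 — point force P=11 kN at a=3 m (b=L-a=9):
  M_3 = Pbx/L  [x≤a] = 11·9·(12/5)/12 = 99/5 kN·m
Load 4 — point force P=-4 kN at a=9 m (b=L-a=3):
  M_4 = Pbx/L  [x≤a] = (-4)·3·(12/5)/12 = -12/5 kN·m
Superposition: M = Σ M_i = 30687/125 kN·m ≈ 245.496000 kN·m

M(12/5) = 30687/125 kN·m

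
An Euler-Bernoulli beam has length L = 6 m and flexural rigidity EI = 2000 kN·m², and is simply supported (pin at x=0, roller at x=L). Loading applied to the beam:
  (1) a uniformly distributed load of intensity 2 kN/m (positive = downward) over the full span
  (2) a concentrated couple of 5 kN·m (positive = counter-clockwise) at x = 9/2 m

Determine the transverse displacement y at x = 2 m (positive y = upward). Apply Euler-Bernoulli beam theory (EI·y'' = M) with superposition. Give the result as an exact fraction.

Load 1 — uniform load w=2 kN/m over full span:
  y_1 = -wx(L³-2Lx²+x³)/(24EI) = -2·2·(6³-2·6·2²+2³)/(24·2000) = -11/750 m
Load 2 — applied couple M₀=5 kN·m at a=9/2 m (b=L-a=3/2):
  y_2 = (M₀x³/(6L)+C₁x)/EI  [x≤a] with C₁=M₀(3b²-L²)/(6L)=-65/16 = (5·2³/(6·6)+(-65/16)·2)/2000 = -101/28800 m
Superposition: y = Σ y_i = -2617/144000 m ≈ -0.018174 m

y(2) = -2617/144000 m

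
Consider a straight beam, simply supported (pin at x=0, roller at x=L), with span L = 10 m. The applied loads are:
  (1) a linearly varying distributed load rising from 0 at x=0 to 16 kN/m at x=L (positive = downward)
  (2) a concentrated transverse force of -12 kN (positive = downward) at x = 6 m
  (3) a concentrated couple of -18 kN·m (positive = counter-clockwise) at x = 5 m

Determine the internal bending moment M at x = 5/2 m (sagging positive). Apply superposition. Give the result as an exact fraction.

M(5/2) = 46 kN·m

Load 1 — triangular load w₀=16 kN/m (0→w₀ over full span):
  M_1 = w₀Lx/6 - w₀x³/(6L) = 16·10·(5/2)/6 - 16·(5/2)³/(6·10) = 125/2 kN·m
Load 2 — point force P=-12 kN at a=6 m (b=L-a=4):
  M_2 = Pbx/L  [x≤a] = (-12)·4·(5/2)/10 = -12 kN·m
Load 3 — applied couple M₀=-18 kN·m at a=5 m (b=L-a=5):
  M_3 = M₀x/L  [x≤a] = (-18)·(5/2)/10 = -9/2 kN·m
Superposition: M = Σ M_i = 46 kN·m ≈ 46.000000 kN·m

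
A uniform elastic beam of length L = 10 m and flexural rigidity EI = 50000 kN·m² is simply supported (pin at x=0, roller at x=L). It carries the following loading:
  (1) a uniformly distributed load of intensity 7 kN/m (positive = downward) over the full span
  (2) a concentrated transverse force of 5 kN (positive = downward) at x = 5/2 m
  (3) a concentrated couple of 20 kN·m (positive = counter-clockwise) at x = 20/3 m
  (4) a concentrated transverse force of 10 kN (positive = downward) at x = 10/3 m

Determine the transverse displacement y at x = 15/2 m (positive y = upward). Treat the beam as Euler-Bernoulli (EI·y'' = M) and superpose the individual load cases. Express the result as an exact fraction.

y(15/2) = -69901/4147200 m

Load 1 — uniform load w=7 kN/m over full span:
  y_1 = -wx(L³-2Lx²+x³)/(24EI) = -7·(15/2)·(10³-2·10·(15/2)²+(15/2)³)/(24·50000) = -133/10240 m
Load 2 — point force P=5 kN at a=5/2 m (b=L-a=15/2):
  y_2 = -Pa(L-x)(2Lx-a²-x²)/(6LEI)  [x>a] = -5·(5/2)·(10-(15/2))·(2·10·(15/2)-(5/2)²-(15/2)²)/(6·10·50000) = -7/7680 m
Load 3 — applied couple M₀=20 kN·m at a=20/3 m (b=L-a=10/3):
  y_3 = (M₀x³/(6L)-M₀(x-a)²/2+C₁x)/EI  [x>a] with C₁=M₀(3b²-L²)/(6L)=-200/9 = (20·(15/2)³/(6·10)-20·((15/2)-(20/3))²/2+(-200/9)·(15/2))/50000 = -19/28800 m
Load 4 — point force P=10 kN at a=10/3 m (b=L-a=20/3):
  y_4 = -Pa(L-x)(2Lx-a²-x²)/(6LEI)  [x>a] = -10·(10/3)·(10-(15/2))·(2·10·(15/2)-(10/3)²-(15/2)²)/(6·10·50000) = -119/51840 m
Superposition: y = Σ y_i = -69901/4147200 m ≈ -0.016855 m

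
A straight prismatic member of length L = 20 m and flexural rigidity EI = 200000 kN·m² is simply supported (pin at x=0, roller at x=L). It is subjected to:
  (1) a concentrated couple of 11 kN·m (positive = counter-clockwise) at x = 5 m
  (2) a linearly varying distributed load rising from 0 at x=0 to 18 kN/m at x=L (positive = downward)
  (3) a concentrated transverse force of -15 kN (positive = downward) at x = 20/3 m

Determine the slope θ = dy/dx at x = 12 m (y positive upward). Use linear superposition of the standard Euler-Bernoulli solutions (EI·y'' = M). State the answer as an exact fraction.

θ(12) = 25657/8640000 rad

Load 1 — applied couple M₀=11 kN·m at a=5 m (b=L-a=15):
  θ_1 = (M₀x²/(2L)-M₀(x-a)+C₁)/EI  [x>a] with C₁=M₀(3b²-L²)/(6L)=605/24 = (11·12²/(2·20)-11·(12-5)+(605/24))/200000 = -1463/24000000 rad
Load 2 — triangular load w₀=18 kN/m (0→w₀ over full span):
  θ_2 = -w₀(7L⁴-30L²x²+15x⁴)/(360LEI) = -18·(7·20⁴-30·20²·12²+15·12⁴)/(360·20·200000) = 58/15625 rad
Load 3 — point force P=-15 kN at a=20/3 m (b=L-a=40/3):
  θ_3 = -Pa(2L²-6Lx+3x²+a²)/(6LEI)  [x>a] = -(-15)·(20/3)·(2·20²-6·20·12+3·12²+(20/3)²)/(6·20·200000) = -23/33750 rad
Superposition: θ = Σ θ_i = 25657/8640000 rad ≈ 0.002970 rad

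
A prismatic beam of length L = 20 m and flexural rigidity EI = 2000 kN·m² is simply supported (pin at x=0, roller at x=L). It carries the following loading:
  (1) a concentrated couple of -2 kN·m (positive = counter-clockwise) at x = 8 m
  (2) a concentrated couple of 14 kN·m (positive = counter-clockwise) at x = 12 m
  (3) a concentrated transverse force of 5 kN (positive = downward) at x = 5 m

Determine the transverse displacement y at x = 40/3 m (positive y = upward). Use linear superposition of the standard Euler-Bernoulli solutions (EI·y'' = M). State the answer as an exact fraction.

Load 1 — applied couple M₀=-2 kN·m at a=8 m (b=L-a=12):
  y_1 = (M₀x³/(6L)-M₀(x-a)²/2+C₁x)/EI  [x>a] with C₁=M₀(3b²-L²)/(6L)=-8/15 = ((-2)·(40/3)³/(6·20)-(-2)·((40/3)-8)²/2+(-8/15)·(40/3))/2000 = -92/10125 m
Load 2 — applied couple M₀=14 kN·m at a=12 m (b=L-a=8):
  y_2 = (M₀x³/(6L)-M₀(x-a)²/2+C₁x)/EI  [x>a] with C₁=M₀(3b²-L²)/(6L)=-364/15 = (14·(40/3)³/(6·20)-14·((40/3)-12)²/2+(-364/15)·(40/3))/2000 = -301/10125 m
Load 3 — point force P=5 kN at a=5 m (b=L-a=15):
  y_3 = -Pa(L-x)(2Lx-a²-x²)/(6LEI)  [x>a] = -5·5·(20-(40/3))·(2·20·(40/3)-5²-(40/3)²)/(6·20·2000) = -595/2592 m
Superposition: y = Σ y_i = -86951/324000 m ≈ -0.268367 m

y(40/3) = -86951/324000 m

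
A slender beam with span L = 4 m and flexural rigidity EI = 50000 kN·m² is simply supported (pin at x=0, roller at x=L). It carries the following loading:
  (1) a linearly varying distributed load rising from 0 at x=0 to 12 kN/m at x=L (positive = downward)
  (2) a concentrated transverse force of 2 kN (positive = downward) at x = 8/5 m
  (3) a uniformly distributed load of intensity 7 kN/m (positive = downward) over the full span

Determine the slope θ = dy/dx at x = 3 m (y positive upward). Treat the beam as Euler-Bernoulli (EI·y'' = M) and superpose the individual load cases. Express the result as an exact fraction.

Load 1 — triangular load w₀=12 kN/m (0→w₀ over full span):
  θ_1 = -w₀(7L⁴-30L²x²+15x⁴)/(360LEI) = -12·(7·4⁴-30·4²·3²+15·3⁴)/(360·4·50000) = 1313/6000000 rad
Load 2 — point force P=2 kN at a=8/5 m (b=L-a=12/5):
  θ_2 = -Pa(2L²-6Lx+3x²+a²)/(6LEI)  [x>a] = -2·(8/5)·(2·4²-6·4·3+3·3²+(8/5)²)/(6·4·50000) = 87/3125000 rad
Load 3 — uniform load w=7 kN/m over full span:
  θ_3 = -w(L³-6Lx²+4x³)/(24EI) = -7·(4³-6·4·3²+4·3³)/(24·50000) = 77/300000 rad
Superposition: θ = Σ θ_i = 25167/50000000 rad ≈ 0.000503 rad

θ(3) = 25167/50000000 rad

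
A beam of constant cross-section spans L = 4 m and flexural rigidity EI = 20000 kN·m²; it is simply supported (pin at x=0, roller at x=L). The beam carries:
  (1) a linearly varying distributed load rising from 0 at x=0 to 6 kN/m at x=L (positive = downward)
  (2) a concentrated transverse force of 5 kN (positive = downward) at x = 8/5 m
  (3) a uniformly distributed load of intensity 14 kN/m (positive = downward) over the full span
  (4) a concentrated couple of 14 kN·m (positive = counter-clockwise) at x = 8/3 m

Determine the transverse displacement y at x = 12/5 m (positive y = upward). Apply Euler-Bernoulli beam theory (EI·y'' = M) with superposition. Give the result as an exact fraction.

Load 1 — triangular load w₀=6 kN/m (0→w₀ over full span):
  y_1 = -w₀x(7L⁴-10L²x²+3x⁴)/(360LEI) = -6·(12/5)·(7·4⁴-10·4²·(12/5)²+3·(12/5)⁴)/(360·4·20000) = -4736/9765625 m
Load 2 — point force P=5 kN at a=8/5 m (b=L-a=12/5):
  y_2 = -Pa(L-x)(2Lx-a²-x²)/(6LEI)  [x>a] = -5·(8/5)·(4-(12/5))·(2·4·(12/5)-(8/5)²-(12/5)²)/(6·4·20000) = -68/234375 m
Load 3 — uniform load w=14 kN/m over full span:
  y_3 = -wx(L³-2Lx²+x³)/(24EI) = -14·(12/5)·(4³-2·4·(12/5)²+(12/5)³)/(24·20000) = -868/390625 m
Load 4 — applied couple M₀=14 kN·m at a=8/3 m (b=L-a=4/3):
  y_4 = (M₀x³/(6L)+C₁x)/EI  [x≤a] with C₁=M₀(3b²-L²)/(6L)=-56/9 = (14·(12/5)³/(6·4)+(-56/9)·(12/5))/20000 = -161/468750 m
Superposition: y = Σ y_i = -65247/19531250 m ≈ -0.003341 m

y(12/5) = -65247/19531250 m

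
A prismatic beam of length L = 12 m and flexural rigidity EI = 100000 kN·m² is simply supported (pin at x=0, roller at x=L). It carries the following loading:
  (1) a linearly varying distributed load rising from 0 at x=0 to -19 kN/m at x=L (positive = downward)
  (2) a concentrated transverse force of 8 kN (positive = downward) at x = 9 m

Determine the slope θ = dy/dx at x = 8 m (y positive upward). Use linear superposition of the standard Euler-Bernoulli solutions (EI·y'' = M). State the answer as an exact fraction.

Load 1 — triangular load w₀=-19 kN/m (0→w₀ over full span):
  θ_1 = -w₀(7L⁴-30L²x²+15x⁴)/(360LEI) = -(-19)·(7·12⁴-30·12²·8²+15·8⁴)/(360·12·100000) = -1729/562500 rad
Load 2 — point force P=8 kN at a=9 m (b=L-a=3):
  θ_2 = -Pb(L²-b²-3x²)/(6LEI)  [x≤a] = -8·3·(12²-3²-3·8²)/(6·12·100000) = 19/100000 rad
Superposition: θ = Σ θ_i = -12977/4500000 rad ≈ -0.002884 rad

θ(8) = -12977/4500000 rad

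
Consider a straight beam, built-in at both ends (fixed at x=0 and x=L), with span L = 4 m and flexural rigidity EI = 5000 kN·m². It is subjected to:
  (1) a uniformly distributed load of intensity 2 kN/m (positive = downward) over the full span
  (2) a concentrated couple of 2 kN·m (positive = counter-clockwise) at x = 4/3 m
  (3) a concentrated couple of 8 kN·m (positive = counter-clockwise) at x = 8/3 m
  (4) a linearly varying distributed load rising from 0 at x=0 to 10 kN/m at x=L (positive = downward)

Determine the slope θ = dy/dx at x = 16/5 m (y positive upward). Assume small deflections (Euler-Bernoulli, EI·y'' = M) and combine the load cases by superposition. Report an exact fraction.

Load 1 — uniform load w=2 kN/m over full span:
  θ_1 = -wx(L-x)(L-2x)/(12EI) = -2·(16/5)·(4-(16/5))·(4-2·(16/5))/(12·5000) = 16/78125 rad
Load 2 — applied couple M₀=2 kN·m at a=4/3 m (b=L-a=8/3):
  θ_2 = (R_Ax²/2 - M_Ax - M₀(x-a))/EI  [x>a] with R_A=2/3, M_A=0 = ((2/3)·(16/5)²/2 - 0·(16/5) - 2·((16/5)-(4/3)))/5000 = -1/15625 rad
Load 3 — applied couple M₀=8 kN·m at a=8/3 m (b=L-a=4/3):
  θ_3 = (R_Ax²/2 - M_Ax - M₀(x-a))/EI  [x>a] with R_A=8/3, M_A=8/3 = ((8/3)·(16/5)²/2 - (8/3)·(16/5) - 8·((16/5)-(8/3)))/5000 = 8/46875 rad
Load 4 — triangular load w₀=10 kN/m (0→w₀ over full span):
  θ_4 = -w₀(2x(L-x)(L-2x)(x+2L)+x²(L-x)²)/(120LEI) = -10·(2·(16/5)·(4-(16/5))·(4-2·(16/5))·((16/5)+2·4)+(16/5)²·(4-(16/5))²)/(120·4·5000) = 128/234375 rad
Superposition: θ = Σ θ_i = 67/78125 rad ≈ 0.000858 rad

θ(16/5) = 67/78125 rad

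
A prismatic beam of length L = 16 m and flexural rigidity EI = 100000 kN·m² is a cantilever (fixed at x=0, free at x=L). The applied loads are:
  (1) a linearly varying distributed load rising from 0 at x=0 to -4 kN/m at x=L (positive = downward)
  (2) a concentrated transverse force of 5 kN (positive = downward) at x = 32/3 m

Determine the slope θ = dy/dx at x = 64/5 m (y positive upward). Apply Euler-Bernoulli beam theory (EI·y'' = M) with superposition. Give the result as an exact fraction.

Load 1 — triangular load w₀=-4 kN/m (0→w₀ over full span):
  θ_1 = (w₀Lx²/4-w₀L²x/3-w₀x⁴/(24L))/EI = ((-4)·16·(64/5)²/4-(-4)·16²·(64/5)/3-(-4)·(64/5)⁴/(24·16))/100000 = 118784/5859375 rad
Load 2 — point force P=5 kN at a=32/3 m (b=L-a=16/3):
  θ_2 = -Pa²/(2EI)  [x>a] = -5·(32/3)²/(2·100000) = -16/5625 rad
Superposition: θ = Σ θ_i = 306352/17578125 rad ≈ 0.017428 rad

θ(64/5) = 306352/17578125 rad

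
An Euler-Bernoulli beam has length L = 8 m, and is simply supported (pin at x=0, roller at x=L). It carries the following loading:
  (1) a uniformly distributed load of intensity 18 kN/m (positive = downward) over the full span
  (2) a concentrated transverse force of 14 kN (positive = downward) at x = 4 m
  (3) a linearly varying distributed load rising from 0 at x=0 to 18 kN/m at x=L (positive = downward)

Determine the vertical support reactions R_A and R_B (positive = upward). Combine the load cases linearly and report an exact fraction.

Load 1 — uniform load w=18 kN/m over full span:
  R_A = wL/2 = 18·8/2 = 72 kN
  R_B = wL/2 = 18·8/2 = 72 kN
Load 2 — point force P=14 kN at a=4 m (b=L-a=4):
  R_A = Pb/L = 14·4/8 = 7 kN
  R_B = Pa/L = 14·4/8 = 7 kN
Load 3 — triangular load w₀=18 kN/m (0→w₀ over full span):
  R_A = w₀L/6 = 18·8/6 = 24 kN
  R_B = w₀L/3 = 18·8/3 = 48 kN
Superposition: R_A = 103 kN, R_B = 127 kN

R_A = 103 kN, R_B = 127 kN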